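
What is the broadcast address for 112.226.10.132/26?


Network: 112.226.10.128/26
Host bits = 6
Set all host bits to 1:
Broadcast: 112.226.10.191


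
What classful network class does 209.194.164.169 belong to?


First octet: 209
Binary: 11010001
110xxxxx -> Class C (192-223)
Class C, default mask 255.255.255.0 (/24)


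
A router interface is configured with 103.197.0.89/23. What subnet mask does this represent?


/23 means 23 network bits, 9 host bits
Binary: 11111111111111111111111000000000
Mask: 255.255.254.0


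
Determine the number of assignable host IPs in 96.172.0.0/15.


Host bits = 32 - 15 = 17
Total addresses = 2^17 = 131072
Usable = total - 2 (network and broadcast)
Usable hosts: 131070


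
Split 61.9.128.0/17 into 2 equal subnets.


New prefix = 17 + 1 = 18
Each subnet has 16384 addresses
  61.9.128.0/18
  61.9.192.0/18
Subnets: 61.9.128.0/18, 61.9.192.0/18


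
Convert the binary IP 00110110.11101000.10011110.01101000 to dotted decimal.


00110110 = 54
11101000 = 232
10011110 = 158
01101000 = 104
IP: 54.232.158.104


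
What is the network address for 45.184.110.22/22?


IP:   00101101.10111000.01101110.00010110
Mask: 11111111.11111111.11111100.00000000
AND operation:
Net:  00101101.10111000.01101100.00000000
Network: 45.184.108.0/22


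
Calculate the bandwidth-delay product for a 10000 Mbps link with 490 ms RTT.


BDP = bandwidth * RTT
= 10000 Mbps * 490 ms
= 10000 * 1e6 * 490 / 1000 bits
= 4900000000 bits
= 612500000 bytes
= 598144.5312 KB
BDP = 4900000000 bits (612500000 bytes)


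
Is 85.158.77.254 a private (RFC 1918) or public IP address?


RFC 1918 private ranges:
  10.0.0.0/8 (10.0.0.0 - 10.255.255.255)
  172.16.0.0/12 (172.16.0.0 - 172.31.255.255)
  192.168.0.0/16 (192.168.0.0 - 192.168.255.255)
Public (not in any RFC 1918 range)


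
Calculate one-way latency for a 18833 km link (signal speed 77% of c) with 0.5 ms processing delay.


Speed = 0.77 * 3e5 km/s = 231000 km/s
Propagation delay = 18833 / 231000 = 0.0815 s = 81.5281 ms
Processing delay = 0.5 ms
Total one-way latency = 82.0281 ms


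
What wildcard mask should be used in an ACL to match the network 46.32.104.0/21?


Subnet mask: 255.255.248.0
Wildcard = 255.255.255.255 - subnet mask
255 - 255 = 0
255 - 255 = 0
255 - 248 = 7
255 - 0 = 255
Wildcard: 0.0.7.255


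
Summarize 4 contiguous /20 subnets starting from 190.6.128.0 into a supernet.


Original prefix: /20
Number of subnets: 4 = 2^2
New prefix = 20 - 2 = 18
Supernet: 190.6.128.0/18


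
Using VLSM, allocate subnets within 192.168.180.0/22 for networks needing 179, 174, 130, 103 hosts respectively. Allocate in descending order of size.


179 hosts -> /24 (254 usable): 192.168.180.0/24
174 hosts -> /24 (254 usable): 192.168.181.0/24
130 hosts -> /24 (254 usable): 192.168.182.0/24
103 hosts -> /25 (126 usable): 192.168.183.0/25
Allocation: 192.168.180.0/24 (179 hosts, 254 usable); 192.168.181.0/24 (174 hosts, 254 usable); 192.168.182.0/24 (130 hosts, 254 usable); 192.168.183.0/25 (103 hosts, 126 usable)


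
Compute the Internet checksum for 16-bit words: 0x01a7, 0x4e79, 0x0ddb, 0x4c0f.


Sum all words (with carry folding):
+ 0x01a7 = 0x01a7
+ 0x4e79 = 0x5020
+ 0x0ddb = 0x5dfb
+ 0x4c0f = 0xaa0a
One's complement: ~0xaa0a
Checksum = 0x55f5


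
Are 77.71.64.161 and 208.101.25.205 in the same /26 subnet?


Mask: 255.255.255.192
77.71.64.161 AND mask = 77.71.64.128
208.101.25.205 AND mask = 208.101.25.192
No, different subnets (77.71.64.128 vs 208.101.25.192)


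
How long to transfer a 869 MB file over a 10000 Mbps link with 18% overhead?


Effective throughput = 10000 * (1 - 18/100) = 8200 Mbps
File size in Mb = 869 * 8 = 6952 Mb
Time = 6952 / 8200
Time = 0.8478 seconds


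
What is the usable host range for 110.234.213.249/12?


Network: 110.224.0.0
Broadcast: 110.239.255.255
First usable = network + 1
Last usable = broadcast - 1
Range: 110.224.0.1 to 110.239.255.254


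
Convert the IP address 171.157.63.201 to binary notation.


171 = 10101011
157 = 10011101
63 = 00111111
201 = 11001001
Binary: 10101011.10011101.00111111.11001001


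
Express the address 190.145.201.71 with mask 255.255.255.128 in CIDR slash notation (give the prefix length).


Binary: 11111111.11111111.11111111.10000000
Count leading 1s
Prefix: /25


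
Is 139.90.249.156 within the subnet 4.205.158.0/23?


Subnet network: 4.205.158.0
Test IP AND mask: 139.90.248.0
No, 139.90.249.156 is not in 4.205.158.0/23


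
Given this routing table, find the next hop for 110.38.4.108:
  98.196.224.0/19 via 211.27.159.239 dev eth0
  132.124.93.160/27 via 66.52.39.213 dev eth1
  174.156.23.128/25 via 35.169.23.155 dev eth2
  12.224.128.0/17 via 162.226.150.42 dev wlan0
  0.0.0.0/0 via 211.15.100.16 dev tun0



Longest prefix match for 110.38.4.108:
  /19 98.196.224.0: no
  /27 132.124.93.160: no
  /25 174.156.23.128: no
  /17 12.224.128.0: no
  /0 0.0.0.0: MATCH
Selected: next-hop 211.15.100.16 via tun0 (matched /0)


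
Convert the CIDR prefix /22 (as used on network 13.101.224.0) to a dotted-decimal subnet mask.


/22 means 22 network bits, 10 host bits
Binary: 11111111111111111111110000000000
Mask: 255.255.252.0


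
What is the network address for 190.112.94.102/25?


IP:   10111110.01110000.01011110.01100110
Mask: 11111111.11111111.11111111.10000000
AND operation:
Net:  10111110.01110000.01011110.00000000
Network: 190.112.94.0/25


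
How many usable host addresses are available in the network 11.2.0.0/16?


Host bits = 32 - 16 = 16
Total addresses = 2^16 = 65536
Usable = total - 2 (network and broadcast)
Usable hosts: 65534


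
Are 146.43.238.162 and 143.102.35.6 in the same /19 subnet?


Mask: 255.255.224.0
146.43.238.162 AND mask = 146.43.224.0
143.102.35.6 AND mask = 143.102.32.0
No, different subnets (146.43.224.0 vs 143.102.32.0)


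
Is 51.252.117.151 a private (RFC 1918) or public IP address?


RFC 1918 private ranges:
  10.0.0.0/8 (10.0.0.0 - 10.255.255.255)
  172.16.0.0/12 (172.16.0.0 - 172.31.255.255)
  192.168.0.0/16 (192.168.0.0 - 192.168.255.255)
Public (not in any RFC 1918 range)


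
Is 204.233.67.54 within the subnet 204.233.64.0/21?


Subnet network: 204.233.64.0
Test IP AND mask: 204.233.64.0
Yes, 204.233.67.54 is in 204.233.64.0/21


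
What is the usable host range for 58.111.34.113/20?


Network: 58.111.32.0
Broadcast: 58.111.47.255
First usable = network + 1
Last usable = broadcast - 1
Range: 58.111.32.1 to 58.111.47.254


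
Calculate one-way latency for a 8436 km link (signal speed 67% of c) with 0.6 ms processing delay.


Speed = 0.67 * 3e5 km/s = 201000 km/s
Propagation delay = 8436 / 201000 = 0.042 s = 41.9701 ms
Processing delay = 0.6 ms
Total one-way latency = 42.5701 ms


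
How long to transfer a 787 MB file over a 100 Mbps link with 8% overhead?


Effective throughput = 100 * (1 - 8/100) = 92 Mbps
File size in Mb = 787 * 8 = 6296 Mb
Time = 6296 / 92
Time = 68.4348 seconds


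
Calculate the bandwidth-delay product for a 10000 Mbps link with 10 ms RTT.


BDP = bandwidth * RTT
= 10000 Mbps * 10 ms
= 10000 * 1e6 * 10 / 1000 bits
= 100000000 bits
= 12500000 bytes
= 12207.0312 KB
BDP = 100000000 bits (12500000 bytes)


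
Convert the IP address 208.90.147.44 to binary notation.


208 = 11010000
90 = 01011010
147 = 10010011
44 = 00101100
Binary: 11010000.01011010.10010011.00101100


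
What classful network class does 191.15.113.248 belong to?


First octet: 191
Binary: 10111111
10xxxxxx -> Class B (128-191)
Class B, default mask 255.255.0.0 (/16)


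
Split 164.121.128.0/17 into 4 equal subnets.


New prefix = 17 + 2 = 19
Each subnet has 8192 addresses
  164.121.128.0/19
  164.121.160.0/19
  164.121.192.0/19
  164.121.224.0/19
Subnets: 164.121.128.0/19, 164.121.160.0/19, 164.121.192.0/19, 164.121.224.0/19


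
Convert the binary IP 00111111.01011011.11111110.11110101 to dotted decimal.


00111111 = 63
01011011 = 91
11111110 = 254
11110101 = 245
IP: 63.91.254.245


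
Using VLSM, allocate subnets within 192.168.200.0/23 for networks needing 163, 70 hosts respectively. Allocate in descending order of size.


163 hosts -> /24 (254 usable): 192.168.200.0/24
70 hosts -> /25 (126 usable): 192.168.201.0/25
Allocation: 192.168.200.0/24 (163 hosts, 254 usable); 192.168.201.0/25 (70 hosts, 126 usable)


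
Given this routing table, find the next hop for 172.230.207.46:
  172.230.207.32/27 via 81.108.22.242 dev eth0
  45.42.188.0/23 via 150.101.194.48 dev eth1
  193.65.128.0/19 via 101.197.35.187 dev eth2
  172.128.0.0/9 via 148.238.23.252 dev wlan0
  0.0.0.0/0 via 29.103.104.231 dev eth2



Longest prefix match for 172.230.207.46:
  /27 172.230.207.32: MATCH
  /23 45.42.188.0: no
  /19 193.65.128.0: no
  /9 172.128.0.0: MATCH
  /0 0.0.0.0: MATCH
Selected: next-hop 81.108.22.242 via eth0 (matched /27)


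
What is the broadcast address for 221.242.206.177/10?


Network: 221.192.0.0/10
Host bits = 22
Set all host bits to 1:
Broadcast: 221.255.255.255


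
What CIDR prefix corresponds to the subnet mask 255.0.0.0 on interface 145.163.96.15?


Binary: 11111111.00000000.00000000.00000000
Count leading 1s
Prefix: /8


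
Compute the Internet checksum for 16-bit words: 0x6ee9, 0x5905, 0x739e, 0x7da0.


Sum all words (with carry folding):
+ 0x6ee9 = 0x6ee9
+ 0x5905 = 0xc7ee
+ 0x739e = 0x3b8d
+ 0x7da0 = 0xb92d
One's complement: ~0xb92d
Checksum = 0x46d2


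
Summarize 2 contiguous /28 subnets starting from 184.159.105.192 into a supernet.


Original prefix: /28
Number of subnets: 2 = 2^1
New prefix = 28 - 1 = 27
Supernet: 184.159.105.192/27


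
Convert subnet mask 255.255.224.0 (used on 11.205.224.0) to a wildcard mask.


Subnet mask: 255.255.224.0
Wildcard = 255.255.255.255 - subnet mask
255 - 255 = 0
255 - 255 = 0
255 - 224 = 31
255 - 0 = 255
Wildcard: 0.0.31.255


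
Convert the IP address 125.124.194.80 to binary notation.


125 = 01111101
124 = 01111100
194 = 11000010
80 = 01010000
Binary: 01111101.01111100.11000010.01010000


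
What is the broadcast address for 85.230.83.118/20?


Network: 85.230.80.0/20
Host bits = 12
Set all host bits to 1:
Broadcast: 85.230.95.255


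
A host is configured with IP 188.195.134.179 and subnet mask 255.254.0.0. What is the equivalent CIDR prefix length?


Binary: 11111111.11111110.00000000.00000000
Count leading 1s
Prefix: /15


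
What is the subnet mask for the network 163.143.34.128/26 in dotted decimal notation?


/26 means 26 network bits, 6 host bits
Binary: 11111111111111111111111111000000
Mask: 255.255.255.192


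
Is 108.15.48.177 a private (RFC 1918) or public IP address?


RFC 1918 private ranges:
  10.0.0.0/8 (10.0.0.0 - 10.255.255.255)
  172.16.0.0/12 (172.16.0.0 - 172.31.255.255)
  192.168.0.0/16 (192.168.0.0 - 192.168.255.255)
Public (not in any RFC 1918 range)


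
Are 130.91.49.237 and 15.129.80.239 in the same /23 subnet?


Mask: 255.255.254.0
130.91.49.237 AND mask = 130.91.48.0
15.129.80.239 AND mask = 15.129.80.0
No, different subnets (130.91.48.0 vs 15.129.80.0)


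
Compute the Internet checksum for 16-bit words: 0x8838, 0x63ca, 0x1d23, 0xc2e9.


Sum all words (with carry folding):
+ 0x8838 = 0x8838
+ 0x63ca = 0xec02
+ 0x1d23 = 0x0926
+ 0xc2e9 = 0xcc0f
One's complement: ~0xcc0f
Checksum = 0x33f0


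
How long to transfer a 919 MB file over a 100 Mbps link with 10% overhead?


Effective throughput = 100 * (1 - 10/100) = 90 Mbps
File size in Mb = 919 * 8 = 7352 Mb
Time = 7352 / 90
Time = 81.6889 seconds


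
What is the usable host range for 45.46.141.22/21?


Network: 45.46.136.0
Broadcast: 45.46.143.255
First usable = network + 1
Last usable = broadcast - 1
Range: 45.46.136.1 to 45.46.143.254


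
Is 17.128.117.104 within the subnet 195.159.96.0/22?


Subnet network: 195.159.96.0
Test IP AND mask: 17.128.116.0
No, 17.128.117.104 is not in 195.159.96.0/22


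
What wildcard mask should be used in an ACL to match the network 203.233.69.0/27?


Subnet mask: 255.255.255.224
Wildcard = 255.255.255.255 - subnet mask
255 - 255 = 0
255 - 255 = 0
255 - 255 = 0
255 - 224 = 31
Wildcard: 0.0.0.31


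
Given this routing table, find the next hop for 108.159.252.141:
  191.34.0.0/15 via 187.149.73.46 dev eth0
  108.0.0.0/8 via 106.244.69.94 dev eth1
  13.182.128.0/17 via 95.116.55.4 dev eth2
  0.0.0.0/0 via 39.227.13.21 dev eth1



Longest prefix match for 108.159.252.141:
  /15 191.34.0.0: no
  /8 108.0.0.0: MATCH
  /17 13.182.128.0: no
  /0 0.0.0.0: MATCH
Selected: next-hop 106.244.69.94 via eth1 (matched /8)


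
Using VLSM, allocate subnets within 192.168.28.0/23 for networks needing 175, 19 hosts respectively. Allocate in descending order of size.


175 hosts -> /24 (254 usable): 192.168.28.0/24
19 hosts -> /27 (30 usable): 192.168.29.0/27
Allocation: 192.168.28.0/24 (175 hosts, 254 usable); 192.168.29.0/27 (19 hosts, 30 usable)


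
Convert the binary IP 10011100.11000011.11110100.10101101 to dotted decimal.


10011100 = 156
11000011 = 195
11110100 = 244
10101101 = 173
IP: 156.195.244.173


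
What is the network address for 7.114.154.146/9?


IP:   00000111.01110010.10011010.10010010
Mask: 11111111.10000000.00000000.00000000
AND operation:
Net:  00000111.00000000.00000000.00000000
Network: 7.0.0.0/9


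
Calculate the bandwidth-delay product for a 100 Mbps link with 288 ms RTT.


BDP = bandwidth * RTT
= 100 Mbps * 288 ms
= 100 * 1e6 * 288 / 1000 bits
= 28800000 bits
= 3600000 bytes
= 3515.625 KB
BDP = 28800000 bits (3600000 bytes)


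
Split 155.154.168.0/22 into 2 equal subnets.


New prefix = 22 + 1 = 23
Each subnet has 512 addresses
  155.154.168.0/23
  155.154.170.0/23
Subnets: 155.154.168.0/23, 155.154.170.0/23


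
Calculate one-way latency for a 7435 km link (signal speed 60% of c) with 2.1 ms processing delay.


Speed = 0.6 * 3e5 km/s = 180000 km/s
Propagation delay = 7435 / 180000 = 0.0413 s = 41.3056 ms
Processing delay = 2.1 ms
Total one-way latency = 43.4056 ms


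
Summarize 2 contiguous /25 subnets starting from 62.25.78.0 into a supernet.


Original prefix: /25
Number of subnets: 2 = 2^1
New prefix = 25 - 1 = 24
Supernet: 62.25.78.0/24


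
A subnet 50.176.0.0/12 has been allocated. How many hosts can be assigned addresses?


Host bits = 32 - 12 = 20
Total addresses = 2^20 = 1048576
Usable = total - 2 (network and broadcast)
Usable hosts: 1048574


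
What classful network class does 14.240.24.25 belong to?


First octet: 14
Binary: 00001110
0xxxxxxx -> Class A (1-126)
Class A, default mask 255.0.0.0 (/8)


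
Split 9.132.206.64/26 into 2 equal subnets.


New prefix = 26 + 1 = 27
Each subnet has 32 addresses
  9.132.206.64/27
  9.132.206.96/27
Subnets: 9.132.206.64/27, 9.132.206.96/27


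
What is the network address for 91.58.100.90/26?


IP:   01011011.00111010.01100100.01011010
Mask: 11111111.11111111.11111111.11000000
AND operation:
Net:  01011011.00111010.01100100.01000000
Network: 91.58.100.64/26


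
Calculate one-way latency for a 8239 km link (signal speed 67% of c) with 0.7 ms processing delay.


Speed = 0.67 * 3e5 km/s = 201000 km/s
Propagation delay = 8239 / 201000 = 0.041 s = 40.99 ms
Processing delay = 0.7 ms
Total one-way latency = 41.69 ms


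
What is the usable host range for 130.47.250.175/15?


Network: 130.46.0.0
Broadcast: 130.47.255.255
First usable = network + 1
Last usable = broadcast - 1
Range: 130.46.0.1 to 130.47.255.254


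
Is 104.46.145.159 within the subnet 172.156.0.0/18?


Subnet network: 172.156.0.0
Test IP AND mask: 104.46.128.0
No, 104.46.145.159 is not in 172.156.0.0/18


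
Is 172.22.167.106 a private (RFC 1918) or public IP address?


RFC 1918 private ranges:
  10.0.0.0/8 (10.0.0.0 - 10.255.255.255)
  172.16.0.0/12 (172.16.0.0 - 172.31.255.255)
  192.168.0.0/16 (192.168.0.0 - 192.168.255.255)
Private (in 172.16.0.0/12)


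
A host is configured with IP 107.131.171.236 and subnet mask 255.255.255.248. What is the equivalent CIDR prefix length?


Binary: 11111111.11111111.11111111.11111000
Count leading 1s
Prefix: /29


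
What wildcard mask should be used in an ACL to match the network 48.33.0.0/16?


Subnet mask: 255.255.0.0
Wildcard = 255.255.255.255 - subnet mask
255 - 255 = 0
255 - 255 = 0
255 - 0 = 255
255 - 0 = 255
Wildcard: 0.0.255.255


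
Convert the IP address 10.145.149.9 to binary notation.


10 = 00001010
145 = 10010001
149 = 10010101
9 = 00001001
Binary: 00001010.10010001.10010101.00001001


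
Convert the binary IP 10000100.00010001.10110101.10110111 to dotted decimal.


10000100 = 132
00010001 = 17
10110101 = 181
10110111 = 183
IP: 132.17.181.183


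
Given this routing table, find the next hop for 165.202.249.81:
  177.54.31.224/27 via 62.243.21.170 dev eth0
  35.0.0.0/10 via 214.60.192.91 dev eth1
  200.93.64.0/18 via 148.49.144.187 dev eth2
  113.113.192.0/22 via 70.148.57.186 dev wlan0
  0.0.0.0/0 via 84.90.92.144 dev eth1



Longest prefix match for 165.202.249.81:
  /27 177.54.31.224: no
  /10 35.0.0.0: no
  /18 200.93.64.0: no
  /22 113.113.192.0: no
  /0 0.0.0.0: MATCH
Selected: next-hop 84.90.92.144 via eth1 (matched /0)


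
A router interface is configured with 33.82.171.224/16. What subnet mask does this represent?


/16 means 16 network bits, 16 host bits
Binary: 11111111111111110000000000000000
Mask: 255.255.0.0


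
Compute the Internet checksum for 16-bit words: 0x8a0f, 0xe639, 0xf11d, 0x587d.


Sum all words (with carry folding):
+ 0x8a0f = 0x8a0f
+ 0xe639 = 0x7049
+ 0xf11d = 0x6167
+ 0x587d = 0xb9e4
One's complement: ~0xb9e4
Checksum = 0x461b


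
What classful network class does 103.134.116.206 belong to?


First octet: 103
Binary: 01100111
0xxxxxxx -> Class A (1-126)
Class A, default mask 255.0.0.0 (/8)


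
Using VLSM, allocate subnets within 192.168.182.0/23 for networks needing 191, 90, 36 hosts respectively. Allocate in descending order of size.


191 hosts -> /24 (254 usable): 192.168.182.0/24
90 hosts -> /25 (126 usable): 192.168.183.0/25
36 hosts -> /26 (62 usable): 192.168.183.128/26
Allocation: 192.168.182.0/24 (191 hosts, 254 usable); 192.168.183.0/25 (90 hosts, 126 usable); 192.168.183.128/26 (36 hosts, 62 usable)


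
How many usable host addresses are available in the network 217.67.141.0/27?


Host bits = 32 - 27 = 5
Total addresses = 2^5 = 32
Usable = total - 2 (network and broadcast)
Usable hosts: 30


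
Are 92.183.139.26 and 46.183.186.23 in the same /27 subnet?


Mask: 255.255.255.224
92.183.139.26 AND mask = 92.183.139.0
46.183.186.23 AND mask = 46.183.186.0
No, different subnets (92.183.139.0 vs 46.183.186.0)


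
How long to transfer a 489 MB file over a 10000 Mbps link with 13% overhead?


Effective throughput = 10000 * (1 - 13/100) = 8700 Mbps
File size in Mb = 489 * 8 = 3912 Mb
Time = 3912 / 8700
Time = 0.4497 seconds


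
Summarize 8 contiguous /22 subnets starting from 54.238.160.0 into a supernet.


Original prefix: /22
Number of subnets: 8 = 2^3
New prefix = 22 - 3 = 19
Supernet: 54.238.160.0/19


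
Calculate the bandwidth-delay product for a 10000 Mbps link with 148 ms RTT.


BDP = bandwidth * RTT
= 10000 Mbps * 148 ms
= 10000 * 1e6 * 148 / 1000 bits
= 1480000000 bits
= 185000000 bytes
= 180664.0625 KB
BDP = 1480000000 bits (185000000 bytes)


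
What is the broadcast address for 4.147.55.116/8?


Network: 4.0.0.0/8
Host bits = 24
Set all host bits to 1:
Broadcast: 4.255.255.255


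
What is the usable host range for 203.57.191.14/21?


Network: 203.57.184.0
Broadcast: 203.57.191.255
First usable = network + 1
Last usable = broadcast - 1
Range: 203.57.184.1 to 203.57.191.254


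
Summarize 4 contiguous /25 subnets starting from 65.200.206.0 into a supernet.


Original prefix: /25
Number of subnets: 4 = 2^2
New prefix = 25 - 2 = 23
Supernet: 65.200.206.0/23


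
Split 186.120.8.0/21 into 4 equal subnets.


New prefix = 21 + 2 = 23
Each subnet has 512 addresses
  186.120.8.0/23
  186.120.10.0/23
  186.120.12.0/23
  186.120.14.0/23
Subnets: 186.120.8.0/23, 186.120.10.0/23, 186.120.12.0/23, 186.120.14.0/23


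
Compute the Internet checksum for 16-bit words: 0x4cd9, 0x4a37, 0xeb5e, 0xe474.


Sum all words (with carry folding):
+ 0x4cd9 = 0x4cd9
+ 0x4a37 = 0x9710
+ 0xeb5e = 0x826f
+ 0xe474 = 0x66e4
One's complement: ~0x66e4
Checksum = 0x991b


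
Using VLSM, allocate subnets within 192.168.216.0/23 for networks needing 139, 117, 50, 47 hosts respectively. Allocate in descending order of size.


139 hosts -> /24 (254 usable): 192.168.216.0/24
117 hosts -> /25 (126 usable): 192.168.217.0/25
50 hosts -> /26 (62 usable): 192.168.217.128/26
47 hosts -> /26 (62 usable): 192.168.217.192/26
Allocation: 192.168.216.0/24 (139 hosts, 254 usable); 192.168.217.0/25 (117 hosts, 126 usable); 192.168.217.128/26 (50 hosts, 62 usable); 192.168.217.192/26 (47 hosts, 62 usable)


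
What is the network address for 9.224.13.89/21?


IP:   00001001.11100000.00001101.01011001
Mask: 11111111.11111111.11111000.00000000
AND operation:
Net:  00001001.11100000.00001000.00000000
Network: 9.224.8.0/21


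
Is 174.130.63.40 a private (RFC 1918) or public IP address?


RFC 1918 private ranges:
  10.0.0.0/8 (10.0.0.0 - 10.255.255.255)
  172.16.0.0/12 (172.16.0.0 - 172.31.255.255)
  192.168.0.0/16 (192.168.0.0 - 192.168.255.255)
Public (not in any RFC 1918 range)


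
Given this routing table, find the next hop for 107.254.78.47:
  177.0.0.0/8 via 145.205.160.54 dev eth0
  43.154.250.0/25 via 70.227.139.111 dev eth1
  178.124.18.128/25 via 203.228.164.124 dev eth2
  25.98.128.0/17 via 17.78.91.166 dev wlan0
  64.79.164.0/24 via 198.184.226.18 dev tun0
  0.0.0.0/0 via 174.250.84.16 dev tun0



Longest prefix match for 107.254.78.47:
  /8 177.0.0.0: no
  /25 43.154.250.0: no
  /25 178.124.18.128: no
  /17 25.98.128.0: no
  /24 64.79.164.0: no
  /0 0.0.0.0: MATCH
Selected: next-hop 174.250.84.16 via tun0 (matched /0)


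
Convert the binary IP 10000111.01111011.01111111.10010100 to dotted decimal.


10000111 = 135
01111011 = 123
01111111 = 127
10010100 = 148
IP: 135.123.127.148


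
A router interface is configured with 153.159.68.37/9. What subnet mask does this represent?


/9 means 9 network bits, 23 host bits
Binary: 11111111100000000000000000000000
Mask: 255.128.0.0


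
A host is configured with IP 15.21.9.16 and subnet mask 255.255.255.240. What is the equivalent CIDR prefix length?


Binary: 11111111.11111111.11111111.11110000
Count leading 1s
Prefix: /28


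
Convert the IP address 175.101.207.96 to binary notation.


175 = 10101111
101 = 01100101
207 = 11001111
96 = 01100000
Binary: 10101111.01100101.11001111.01100000


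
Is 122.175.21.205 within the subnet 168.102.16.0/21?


Subnet network: 168.102.16.0
Test IP AND mask: 122.175.16.0
No, 122.175.21.205 is not in 168.102.16.0/21


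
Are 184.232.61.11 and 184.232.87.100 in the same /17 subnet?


Mask: 255.255.128.0
184.232.61.11 AND mask = 184.232.0.0
184.232.87.100 AND mask = 184.232.0.0
Yes, same subnet (184.232.0.0)


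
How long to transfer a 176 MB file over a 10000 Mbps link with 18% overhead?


Effective throughput = 10000 * (1 - 18/100) = 8200 Mbps
File size in Mb = 176 * 8 = 1408 Mb
Time = 1408 / 8200
Time = 0.1717 seconds


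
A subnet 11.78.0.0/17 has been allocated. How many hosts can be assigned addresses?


Host bits = 32 - 17 = 15
Total addresses = 2^15 = 32768
Usable = total - 2 (network and broadcast)
Usable hosts: 32766


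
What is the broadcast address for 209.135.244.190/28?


Network: 209.135.244.176/28
Host bits = 4
Set all host bits to 1:
Broadcast: 209.135.244.191


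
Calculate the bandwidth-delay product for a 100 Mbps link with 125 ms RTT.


BDP = bandwidth * RTT
= 100 Mbps * 125 ms
= 100 * 1e6 * 125 / 1000 bits
= 12500000 bits
= 1562500 bytes
= 1525.8789 KB
BDP = 12500000 bits (1562500 bytes)


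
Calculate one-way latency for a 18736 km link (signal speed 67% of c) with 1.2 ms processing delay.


Speed = 0.67 * 3e5 km/s = 201000 km/s
Propagation delay = 18736 / 201000 = 0.0932 s = 93.2139 ms
Processing delay = 1.2 ms
Total one-way latency = 94.4139 ms


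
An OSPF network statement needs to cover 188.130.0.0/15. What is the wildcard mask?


Subnet mask: 255.254.0.0
Wildcard = 255.255.255.255 - subnet mask
255 - 255 = 0
255 - 254 = 1
255 - 0 = 255
255 - 0 = 255
Wildcard: 0.1.255.255


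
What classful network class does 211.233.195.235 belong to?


First octet: 211
Binary: 11010011
110xxxxx -> Class C (192-223)
Class C, default mask 255.255.255.0 (/24)


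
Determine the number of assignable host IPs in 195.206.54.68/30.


Host bits = 32 - 30 = 2
Total addresses = 2^2 = 4
Usable = total - 2 (network and broadcast)
Usable hosts: 2


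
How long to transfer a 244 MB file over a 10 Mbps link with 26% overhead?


Effective throughput = 10 * (1 - 26/100) = 7.4 Mbps
File size in Mb = 244 * 8 = 1952 Mb
Time = 1952 / 7.4
Time = 263.7838 seconds


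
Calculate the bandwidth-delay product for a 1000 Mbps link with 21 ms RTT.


BDP = bandwidth * RTT
= 1000 Mbps * 21 ms
= 1000 * 1e6 * 21 / 1000 bits
= 21000000 bits
= 2625000 bytes
= 2563.4766 KB
BDP = 21000000 bits (2625000 bytes)


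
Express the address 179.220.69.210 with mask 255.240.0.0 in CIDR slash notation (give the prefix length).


Binary: 11111111.11110000.00000000.00000000
Count leading 1s
Prefix: /12


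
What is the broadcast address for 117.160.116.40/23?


Network: 117.160.116.0/23
Host bits = 9
Set all host bits to 1:
Broadcast: 117.160.117.255


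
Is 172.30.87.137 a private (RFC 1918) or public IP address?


RFC 1918 private ranges:
  10.0.0.0/8 (10.0.0.0 - 10.255.255.255)
  172.16.0.0/12 (172.16.0.0 - 172.31.255.255)
  192.168.0.0/16 (192.168.0.0 - 192.168.255.255)
Private (in 172.16.0.0/12)


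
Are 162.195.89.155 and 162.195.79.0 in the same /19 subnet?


Mask: 255.255.224.0
162.195.89.155 AND mask = 162.195.64.0
162.195.79.0 AND mask = 162.195.64.0
Yes, same subnet (162.195.64.0)


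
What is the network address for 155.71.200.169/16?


IP:   10011011.01000111.11001000.10101001
Mask: 11111111.11111111.00000000.00000000
AND operation:
Net:  10011011.01000111.00000000.00000000
Network: 155.71.0.0/16


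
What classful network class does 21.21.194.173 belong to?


First octet: 21
Binary: 00010101
0xxxxxxx -> Class A (1-126)
Class A, default mask 255.0.0.0 (/8)


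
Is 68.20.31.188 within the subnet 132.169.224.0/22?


Subnet network: 132.169.224.0
Test IP AND mask: 68.20.28.0
No, 68.20.31.188 is not in 132.169.224.0/22


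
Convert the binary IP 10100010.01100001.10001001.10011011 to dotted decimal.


10100010 = 162
01100001 = 97
10001001 = 137
10011011 = 155
IP: 162.97.137.155


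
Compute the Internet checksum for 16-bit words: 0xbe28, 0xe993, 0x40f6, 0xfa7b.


Sum all words (with carry folding):
+ 0xbe28 = 0xbe28
+ 0xe993 = 0xa7bc
+ 0x40f6 = 0xe8b2
+ 0xfa7b = 0xe32e
One's complement: ~0xe32e
Checksum = 0x1cd1


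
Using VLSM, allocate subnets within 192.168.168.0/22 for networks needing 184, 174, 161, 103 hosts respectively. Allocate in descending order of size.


184 hosts -> /24 (254 usable): 192.168.168.0/24
174 hosts -> /24 (254 usable): 192.168.169.0/24
161 hosts -> /24 (254 usable): 192.168.170.0/24
103 hosts -> /25 (126 usable): 192.168.171.0/25
Allocation: 192.168.168.0/24 (184 hosts, 254 usable); 192.168.169.0/24 (174 hosts, 254 usable); 192.168.170.0/24 (161 hosts, 254 usable); 192.168.171.0/25 (103 hosts, 126 usable)


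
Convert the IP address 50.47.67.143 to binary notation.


50 = 00110010
47 = 00101111
67 = 01000011
143 = 10001111
Binary: 00110010.00101111.01000011.10001111


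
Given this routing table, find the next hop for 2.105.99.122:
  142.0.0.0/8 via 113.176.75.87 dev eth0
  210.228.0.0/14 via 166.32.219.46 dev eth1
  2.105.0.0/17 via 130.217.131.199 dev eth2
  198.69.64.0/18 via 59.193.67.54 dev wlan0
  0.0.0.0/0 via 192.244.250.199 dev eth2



Longest prefix match for 2.105.99.122:
  /8 142.0.0.0: no
  /14 210.228.0.0: no
  /17 2.105.0.0: MATCH
  /18 198.69.64.0: no
  /0 0.0.0.0: MATCH
Selected: next-hop 130.217.131.199 via eth2 (matched /17)


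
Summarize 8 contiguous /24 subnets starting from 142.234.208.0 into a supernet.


Original prefix: /24
Number of subnets: 8 = 2^3
New prefix = 24 - 3 = 21
Supernet: 142.234.208.0/21


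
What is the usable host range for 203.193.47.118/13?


Network: 203.192.0.0
Broadcast: 203.199.255.255
First usable = network + 1
Last usable = broadcast - 1
Range: 203.192.0.1 to 203.199.255.254


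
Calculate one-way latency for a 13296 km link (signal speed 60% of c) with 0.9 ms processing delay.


Speed = 0.6 * 3e5 km/s = 180000 km/s
Propagation delay = 13296 / 180000 = 0.0739 s = 73.8667 ms
Processing delay = 0.9 ms
Total one-way latency = 74.7667 ms


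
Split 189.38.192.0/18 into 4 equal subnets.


New prefix = 18 + 2 = 20
Each subnet has 4096 addresses
  189.38.192.0/20
  189.38.208.0/20
  189.38.224.0/20
  189.38.240.0/20
Subnets: 189.38.192.0/20, 189.38.208.0/20, 189.38.224.0/20, 189.38.240.0/20


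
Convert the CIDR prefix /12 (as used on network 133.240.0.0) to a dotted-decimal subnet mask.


/12 means 12 network bits, 20 host bits
Binary: 11111111111100000000000000000000
Mask: 255.240.0.0


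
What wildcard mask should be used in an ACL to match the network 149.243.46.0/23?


Subnet mask: 255.255.254.0
Wildcard = 255.255.255.255 - subnet mask
255 - 255 = 0
255 - 255 = 0
255 - 254 = 1
255 - 0 = 255
Wildcard: 0.0.1.255


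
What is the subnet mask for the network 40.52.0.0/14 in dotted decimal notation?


/14 means 14 network bits, 18 host bits
Binary: 11111111111111000000000000000000
Mask: 255.252.0.0


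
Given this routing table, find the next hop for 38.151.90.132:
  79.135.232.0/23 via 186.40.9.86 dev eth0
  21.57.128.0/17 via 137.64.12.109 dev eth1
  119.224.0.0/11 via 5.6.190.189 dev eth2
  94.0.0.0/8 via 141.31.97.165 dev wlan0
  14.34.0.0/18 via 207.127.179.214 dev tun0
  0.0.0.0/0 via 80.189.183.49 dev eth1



Longest prefix match for 38.151.90.132:
  /23 79.135.232.0: no
  /17 21.57.128.0: no
  /11 119.224.0.0: no
  /8 94.0.0.0: no
  /18 14.34.0.0: no
  /0 0.0.0.0: MATCH
Selected: next-hop 80.189.183.49 via eth1 (matched /0)


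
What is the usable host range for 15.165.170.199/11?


Network: 15.160.0.0
Broadcast: 15.191.255.255
First usable = network + 1
Last usable = broadcast - 1
Range: 15.160.0.1 to 15.191.255.254


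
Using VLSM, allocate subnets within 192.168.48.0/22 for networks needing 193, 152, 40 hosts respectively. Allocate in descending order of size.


193 hosts -> /24 (254 usable): 192.168.48.0/24
152 hosts -> /24 (254 usable): 192.168.49.0/24
40 hosts -> /26 (62 usable): 192.168.50.0/26
Allocation: 192.168.48.0/24 (193 hosts, 254 usable); 192.168.49.0/24 (152 hosts, 254 usable); 192.168.50.0/26 (40 hosts, 62 usable)


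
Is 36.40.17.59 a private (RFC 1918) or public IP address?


RFC 1918 private ranges:
  10.0.0.0/8 (10.0.0.0 - 10.255.255.255)
  172.16.0.0/12 (172.16.0.0 - 172.31.255.255)
  192.168.0.0/16 (192.168.0.0 - 192.168.255.255)
Public (not in any RFC 1918 range)


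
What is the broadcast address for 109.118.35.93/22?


Network: 109.118.32.0/22
Host bits = 10
Set all host bits to 1:
Broadcast: 109.118.35.255


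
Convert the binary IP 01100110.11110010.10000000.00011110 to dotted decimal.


01100110 = 102
11110010 = 242
10000000 = 128
00011110 = 30
IP: 102.242.128.30


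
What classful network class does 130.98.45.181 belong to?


First octet: 130
Binary: 10000010
10xxxxxx -> Class B (128-191)
Class B, default mask 255.255.0.0 (/16)


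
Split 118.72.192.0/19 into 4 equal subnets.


New prefix = 19 + 2 = 21
Each subnet has 2048 addresses
  118.72.192.0/21
  118.72.200.0/21
  118.72.208.0/21
  118.72.216.0/21
Subnets: 118.72.192.0/21, 118.72.200.0/21, 118.72.208.0/21, 118.72.216.0/21


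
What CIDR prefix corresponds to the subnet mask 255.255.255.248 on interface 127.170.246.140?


Binary: 11111111.11111111.11111111.11111000
Count leading 1s
Prefix: /29


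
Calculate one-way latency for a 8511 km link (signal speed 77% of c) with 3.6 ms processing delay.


Speed = 0.77 * 3e5 km/s = 231000 km/s
Propagation delay = 8511 / 231000 = 0.0368 s = 36.8442 ms
Processing delay = 3.6 ms
Total one-way latency = 40.4442 ms


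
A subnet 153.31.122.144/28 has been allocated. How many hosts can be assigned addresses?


Host bits = 32 - 28 = 4
Total addresses = 2^4 = 16
Usable = total - 2 (network and broadcast)
Usable hosts: 14


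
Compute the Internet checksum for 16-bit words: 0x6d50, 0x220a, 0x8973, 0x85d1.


Sum all words (with carry folding):
+ 0x6d50 = 0x6d50
+ 0x220a = 0x8f5a
+ 0x8973 = 0x18ce
+ 0x85d1 = 0x9e9f
One's complement: ~0x9e9f
Checksum = 0x6160


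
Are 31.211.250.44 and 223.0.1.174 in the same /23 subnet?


Mask: 255.255.254.0
31.211.250.44 AND mask = 31.211.250.0
223.0.1.174 AND mask = 223.0.0.0
No, different subnets (31.211.250.0 vs 223.0.0.0)


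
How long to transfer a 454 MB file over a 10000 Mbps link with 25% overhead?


Effective throughput = 10000 * (1 - 25/100) = 7500 Mbps
File size in Mb = 454 * 8 = 3632 Mb
Time = 3632 / 7500
Time = 0.4843 seconds


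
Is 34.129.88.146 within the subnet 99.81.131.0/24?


Subnet network: 99.81.131.0
Test IP AND mask: 34.129.88.0
No, 34.129.88.146 is not in 99.81.131.0/24


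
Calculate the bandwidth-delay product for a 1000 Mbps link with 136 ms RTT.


BDP = bandwidth * RTT
= 1000 Mbps * 136 ms
= 1000 * 1e6 * 136 / 1000 bits
= 136000000 bits
= 17000000 bytes
= 16601.5625 KB
BDP = 136000000 bits (17000000 bytes)


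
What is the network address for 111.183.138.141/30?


IP:   01101111.10110111.10001010.10001101
Mask: 11111111.11111111.11111111.11111100
AND operation:
Net:  01101111.10110111.10001010.10001100
Network: 111.183.138.140/30


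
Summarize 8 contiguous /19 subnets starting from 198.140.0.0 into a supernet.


Original prefix: /19
Number of subnets: 8 = 2^3
New prefix = 19 - 3 = 16
Supernet: 198.140.0.0/16


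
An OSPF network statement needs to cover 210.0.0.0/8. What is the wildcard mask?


Subnet mask: 255.0.0.0
Wildcard = 255.255.255.255 - subnet mask
255 - 255 = 0
255 - 0 = 255
255 - 0 = 255
255 - 0 = 255
Wildcard: 0.255.255.255


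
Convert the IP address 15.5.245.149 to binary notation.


15 = 00001111
5 = 00000101
245 = 11110101
149 = 10010101
Binary: 00001111.00000101.11110101.10010101


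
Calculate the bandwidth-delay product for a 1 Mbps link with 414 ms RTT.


BDP = bandwidth * RTT
= 1 Mbps * 414 ms
= 1 * 1e6 * 414 / 1000 bits
= 414000 bits
= 51750 bytes
= 50.5371 KB
BDP = 414000 bits (51750 bytes)


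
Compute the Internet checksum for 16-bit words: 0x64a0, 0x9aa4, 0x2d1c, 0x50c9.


Sum all words (with carry folding):
+ 0x64a0 = 0x64a0
+ 0x9aa4 = 0xff44
+ 0x2d1c = 0x2c61
+ 0x50c9 = 0x7d2a
One's complement: ~0x7d2a
Checksum = 0x82d5


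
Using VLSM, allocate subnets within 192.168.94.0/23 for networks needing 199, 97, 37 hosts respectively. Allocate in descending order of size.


199 hosts -> /24 (254 usable): 192.168.94.0/24
97 hosts -> /25 (126 usable): 192.168.95.0/25
37 hosts -> /26 (62 usable): 192.168.95.128/26
Allocation: 192.168.94.0/24 (199 hosts, 254 usable); 192.168.95.0/25 (97 hosts, 126 usable); 192.168.95.128/26 (37 hosts, 62 usable)


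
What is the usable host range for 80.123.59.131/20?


Network: 80.123.48.0
Broadcast: 80.123.63.255
First usable = network + 1
Last usable = broadcast - 1
Range: 80.123.48.1 to 80.123.63.254


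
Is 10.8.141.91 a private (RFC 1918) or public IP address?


RFC 1918 private ranges:
  10.0.0.0/8 (10.0.0.0 - 10.255.255.255)
  172.16.0.0/12 (172.16.0.0 - 172.31.255.255)
  192.168.0.0/16 (192.168.0.0 - 192.168.255.255)
Private (in 10.0.0.0/8)


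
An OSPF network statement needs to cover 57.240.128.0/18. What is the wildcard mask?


Subnet mask: 255.255.192.0
Wildcard = 255.255.255.255 - subnet mask
255 - 255 = 0
255 - 255 = 0
255 - 192 = 63
255 - 0 = 255
Wildcard: 0.0.63.255


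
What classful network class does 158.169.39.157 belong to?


First octet: 158
Binary: 10011110
10xxxxxx -> Class B (128-191)
Class B, default mask 255.255.0.0 (/16)


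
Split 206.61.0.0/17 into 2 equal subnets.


New prefix = 17 + 1 = 18
Each subnet has 16384 addresses
  206.61.0.0/18
  206.61.64.0/18
Subnets: 206.61.0.0/18, 206.61.64.0/18


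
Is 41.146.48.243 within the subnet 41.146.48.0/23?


Subnet network: 41.146.48.0
Test IP AND mask: 41.146.48.0
Yes, 41.146.48.243 is in 41.146.48.0/23


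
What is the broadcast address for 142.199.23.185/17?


Network: 142.199.0.0/17
Host bits = 15
Set all host bits to 1:
Broadcast: 142.199.127.255


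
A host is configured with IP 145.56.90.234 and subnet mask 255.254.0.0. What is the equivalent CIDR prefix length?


Binary: 11111111.11111110.00000000.00000000
Count leading 1s
Prefix: /15


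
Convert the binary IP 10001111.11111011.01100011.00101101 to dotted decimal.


10001111 = 143
11111011 = 251
01100011 = 99
00101101 = 45
IP: 143.251.99.45


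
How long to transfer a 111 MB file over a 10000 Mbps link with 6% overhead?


Effective throughput = 10000 * (1 - 6/100) = 9400 Mbps
File size in Mb = 111 * 8 = 888 Mb
Time = 888 / 9400
Time = 0.0945 seconds


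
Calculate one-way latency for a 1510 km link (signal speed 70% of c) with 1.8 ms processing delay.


Speed = 0.7 * 3e5 km/s = 210000 km/s
Propagation delay = 1510 / 210000 = 0.0072 s = 7.1905 ms
Processing delay = 1.8 ms
Total one-way latency = 8.9905 ms


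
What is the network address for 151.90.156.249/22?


IP:   10010111.01011010.10011100.11111001
Mask: 11111111.11111111.11111100.00000000
AND operation:
Net:  10010111.01011010.10011100.00000000
Network: 151.90.156.0/22


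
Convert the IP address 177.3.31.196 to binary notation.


177 = 10110001
3 = 00000011
31 = 00011111
196 = 11000100
Binary: 10110001.00000011.00011111.11000100


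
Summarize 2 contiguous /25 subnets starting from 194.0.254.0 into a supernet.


Original prefix: /25
Number of subnets: 2 = 2^1
New prefix = 25 - 1 = 24
Supernet: 194.0.254.0/24


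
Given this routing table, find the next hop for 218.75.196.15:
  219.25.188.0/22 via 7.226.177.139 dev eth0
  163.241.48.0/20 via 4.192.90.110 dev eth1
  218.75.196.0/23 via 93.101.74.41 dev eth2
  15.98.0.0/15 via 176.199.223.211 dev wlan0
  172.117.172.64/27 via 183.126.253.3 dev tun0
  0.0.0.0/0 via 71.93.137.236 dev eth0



Longest prefix match for 218.75.196.15:
  /22 219.25.188.0: no
  /20 163.241.48.0: no
  /23 218.75.196.0: MATCH
  /15 15.98.0.0: no
  /27 172.117.172.64: no
  /0 0.0.0.0: MATCH
Selected: next-hop 93.101.74.41 via eth2 (matched /23)


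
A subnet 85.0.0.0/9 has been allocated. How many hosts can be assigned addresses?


Host bits = 32 - 9 = 23
Total addresses = 2^23 = 8388608
Usable = total - 2 (network and broadcast)
Usable hosts: 8388606


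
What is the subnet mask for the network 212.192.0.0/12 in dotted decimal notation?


/12 means 12 network bits, 20 host bits
Binary: 11111111111100000000000000000000
Mask: 255.240.0.0


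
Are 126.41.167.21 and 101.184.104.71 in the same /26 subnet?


Mask: 255.255.255.192
126.41.167.21 AND mask = 126.41.167.0
101.184.104.71 AND mask = 101.184.104.64
No, different subnets (126.41.167.0 vs 101.184.104.64)


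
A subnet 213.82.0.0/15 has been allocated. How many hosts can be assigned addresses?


Host bits = 32 - 15 = 17
Total addresses = 2^17 = 131072
Usable = total - 2 (network and broadcast)
Usable hosts: 131070
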